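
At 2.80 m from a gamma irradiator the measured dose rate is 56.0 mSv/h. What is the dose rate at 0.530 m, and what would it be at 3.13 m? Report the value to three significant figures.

Applying the 1/r² law,
At 0.530 m: (2.80/0.530)² = 27.91, so 56.0 × 27.91 = 1563 mSv/h
At 3.13 m: (0.530/3.13)² = 0.02867, so 1563 × 0.02867 = 44.81 mSv/h.

1560 mSv/h; 44.8 mSv/h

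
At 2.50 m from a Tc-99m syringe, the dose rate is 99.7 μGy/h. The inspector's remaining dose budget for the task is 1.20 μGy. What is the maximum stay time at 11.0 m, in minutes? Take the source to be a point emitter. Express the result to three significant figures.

Applying the 1/r² law, rate at 11.0 m:
(2.50/11.0)² = 0.05165, so 99.7 × 0.05165 = 5.150 μGy/h.
Stay time = 1.20 μGy ÷ 5.150 μGy/h = 0.2330 h = 13.98 min.

14.0 min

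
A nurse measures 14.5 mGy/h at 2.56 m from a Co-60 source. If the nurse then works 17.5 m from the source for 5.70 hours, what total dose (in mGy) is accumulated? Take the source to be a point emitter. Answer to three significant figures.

Applying the 1/r² law, rate at 17.5 m:
14.5 × (2.56/17.5)² = 14.5 × 0.02140 = 0.3103 mGy/h.
Dose = rate × time = 0.3103 mGy/h × 5.700 h = 1.769 mGy.

1.77 mGy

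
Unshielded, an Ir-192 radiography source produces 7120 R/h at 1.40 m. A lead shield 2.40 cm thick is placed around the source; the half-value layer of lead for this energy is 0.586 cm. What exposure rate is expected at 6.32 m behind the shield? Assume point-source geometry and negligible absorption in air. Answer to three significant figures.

Distance alone: (1.40/6.32)² = 0.04907, so 7120 × 0.04907 = 349.4 R/h.
Shield: 2.40/0.586 = 4.096 half-value layers → attenuation 2^(−4.096) = 0.05848.
Combined: 349.4 × 0.05848 = 20.43 R/h.

20.4 R/h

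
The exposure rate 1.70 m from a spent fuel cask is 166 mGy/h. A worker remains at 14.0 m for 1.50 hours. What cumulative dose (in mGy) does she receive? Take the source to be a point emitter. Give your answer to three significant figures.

3.67 mGy

Applying the 1/r² law, rate at 14.0 m:
(1.70/14.0)² = 0.01474, so 166 × 0.01474 = 2.447 mGy/h.
Dose = rate × time = 2.447 mGy/h × 1.500 h = 3.671 mGy.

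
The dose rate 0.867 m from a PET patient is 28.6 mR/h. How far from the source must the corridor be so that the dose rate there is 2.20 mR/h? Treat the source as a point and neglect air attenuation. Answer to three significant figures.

3.13 m

Using I₁d₁² = I₂d₂², d₂ = d₁·√(I₁/I₂).
I₁/I₂ = 28.6/2.20 = 13.00, so d₂ = 0.867 × √13.00 = 3.126 m.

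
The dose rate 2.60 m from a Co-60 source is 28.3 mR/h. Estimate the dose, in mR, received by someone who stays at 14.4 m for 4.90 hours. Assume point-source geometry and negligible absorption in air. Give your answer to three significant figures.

Applying the 1/r² law, rate at 14.4 m:
28.3 × (2.60/14.4)² = 28.3 × 0.03260 = 0.9226 mR/h.
Dose = rate × time = 0.9226 mR/h × 4.900 h = 4.521 mR.

4.52 mR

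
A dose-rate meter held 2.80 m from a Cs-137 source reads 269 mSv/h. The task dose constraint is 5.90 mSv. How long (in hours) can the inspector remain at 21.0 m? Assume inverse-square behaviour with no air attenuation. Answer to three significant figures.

1.23 h

Applying the 1/r² law, rate at 21.0 m:
269 × (2.80/21.0)² = 269 × 0.01778 = 4.783 mSv/h.
Stay time = 5.90 mSv ÷ 4.783 mSv/h = 1.234 h.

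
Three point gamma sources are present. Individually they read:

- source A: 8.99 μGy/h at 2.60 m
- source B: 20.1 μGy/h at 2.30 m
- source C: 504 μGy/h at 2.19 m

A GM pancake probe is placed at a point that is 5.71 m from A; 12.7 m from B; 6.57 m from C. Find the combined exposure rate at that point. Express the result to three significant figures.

58.5 μGy/h

Each source contributes Iᵢ·(dᵢ/rᵢ)²; contributions add.
A: 8.99 × (2.60/5.71)² = 1.864 μGy/h
B: 20.1 × (2.30/12.7)² = 0.6592 μGy/h
C: 504 × (2.19/6.57)² = 56.00 μGy/h
Total = 1.864 + 0.6592 + 56.00 = 58.52 μGy/h.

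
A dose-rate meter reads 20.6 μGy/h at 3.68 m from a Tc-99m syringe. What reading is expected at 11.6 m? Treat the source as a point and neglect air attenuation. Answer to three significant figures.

2.07 μGy/h

Intensity scales as (d₁/d₂)², so the rate at 11.6 m is
20.6 × (3.68/11.6)² = 20.6 × 0.1006 = 2.072 μGy/h.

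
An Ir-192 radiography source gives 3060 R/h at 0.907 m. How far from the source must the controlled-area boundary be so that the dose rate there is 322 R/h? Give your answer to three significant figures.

2.80 m

Intensity scales as (d₁/d₂)², so d₂ = d₁·√(I₁/I₂).
I₁/I₂ = 3060/322 = 9.503, so d₂ = 0.907 × √9.503 = 2.796 m.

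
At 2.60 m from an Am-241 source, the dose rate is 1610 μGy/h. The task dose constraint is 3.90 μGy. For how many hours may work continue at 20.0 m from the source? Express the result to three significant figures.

By the inverse-square law, rate at 20.0 m:
(2.60/20.0)² = 0.01690, so 1610 × 0.01690 = 27.21 μGy/h.
Stay time = 3.90 μGy ÷ 27.21 μGy/h = 0.1433 h.

0.143 h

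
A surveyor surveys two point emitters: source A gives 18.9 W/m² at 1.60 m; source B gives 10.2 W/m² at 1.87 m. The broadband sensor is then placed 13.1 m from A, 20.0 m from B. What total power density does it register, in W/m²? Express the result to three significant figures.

By superposition, sum each source's inverse-square contribution:
A: 18.9 × (1.60/13.1)² = 0.2819 W/m²
B: 10.2 × (1.87/20.0)² = 0.08917 W/m²
Total = 0.2819 + 0.08917 = 0.3711 W/m².

0.371 W/m²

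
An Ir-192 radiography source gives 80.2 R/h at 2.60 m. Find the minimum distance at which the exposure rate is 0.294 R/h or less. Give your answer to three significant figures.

42.9 m

Applying the 1/r² law, d₂ = d₁·√(I₁/I₂).
I₁/I₂ = 80.2/0.294 = 272.8, so d₂ = 2.60 × √272.8 = 42.94 m.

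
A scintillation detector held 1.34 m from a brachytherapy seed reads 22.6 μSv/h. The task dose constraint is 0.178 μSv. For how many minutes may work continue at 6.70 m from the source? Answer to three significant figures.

11.8 min

Applying the 1/r² law, rate at 6.70 m:
22.6 × (1.34/6.70)² = 22.6 × 0.04000 = 0.9040 μSv/h.
Stay time = 0.178 μSv ÷ 0.9040 μSv/h = 0.1969 h = 11.81 min.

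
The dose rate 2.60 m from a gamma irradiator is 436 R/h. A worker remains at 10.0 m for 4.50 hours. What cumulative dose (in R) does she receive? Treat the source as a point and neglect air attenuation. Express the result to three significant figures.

Using I₁d₁² = I₂d₂², rate at 10.0 m:
(2.60/10.0)² = 0.06760, so 436 × 0.06760 = 29.47 R/h.
Dose = rate × time = 29.47 R/h × 4.500 h = 132.6 R.

133 R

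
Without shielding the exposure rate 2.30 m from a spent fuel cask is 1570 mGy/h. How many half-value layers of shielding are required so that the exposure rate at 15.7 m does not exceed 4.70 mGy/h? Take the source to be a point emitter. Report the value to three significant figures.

2.84 half-value layers

At 15.7 m, distance alone gives 1570 × (2.30/15.7)² = 1570 × 0.02146 = 33.69 mGy/h.
Further attenuation needed: 33.69/4.70 = 7.168.
n = log₂(7.168) = 2.842 half-value layers.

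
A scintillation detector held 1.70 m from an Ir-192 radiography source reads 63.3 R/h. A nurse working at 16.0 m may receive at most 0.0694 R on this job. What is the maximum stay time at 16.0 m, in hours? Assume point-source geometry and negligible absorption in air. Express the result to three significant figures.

Using I₁d₁² = I₂d₂², rate at 16.0 m:
63.3 × (1.70/16.0)² = 63.3 × 0.01129 = 0.7147 R/h.
Stay time = 0.0694 R ÷ 0.7147 R/h = 0.09710 h.

0.0971 h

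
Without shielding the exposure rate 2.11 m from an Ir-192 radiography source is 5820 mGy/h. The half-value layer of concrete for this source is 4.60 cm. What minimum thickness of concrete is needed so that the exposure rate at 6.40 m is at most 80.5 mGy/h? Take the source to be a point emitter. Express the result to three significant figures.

13.7 cm

At 6.40 m, distance alone gives (2.11/6.40)² = 0.1087, so 5820 × 0.1087 = 632.6 mGy/h.
Further attenuation needed: 632.6/80.5 = 7.858.
n = log₂(7.858) = 2.974 half-value layers.
Thickness = 2.974 × 4.60 cm = 13.68 cm.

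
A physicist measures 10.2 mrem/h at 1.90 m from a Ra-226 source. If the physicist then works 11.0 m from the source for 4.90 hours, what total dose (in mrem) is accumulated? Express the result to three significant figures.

1.49 mrem

Since intensity falls as 1/r², rate at 11.0 m:
10.2 × (1.90/11.0)² = 10.2 × 0.02983 = 0.3043 mrem/h.
Dose = rate × time = 0.3043 mrem/h × 4.900 h = 1.491 mrem.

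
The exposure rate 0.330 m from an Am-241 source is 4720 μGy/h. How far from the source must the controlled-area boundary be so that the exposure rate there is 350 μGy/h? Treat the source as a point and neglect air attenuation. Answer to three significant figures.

Since intensity falls as 1/r², d₂ = d₁·√(I₁/I₂).
I₁/I₂ = 4720/350 = 13.49, so d₂ = 0.330 × √13.49 = 1.212 m.

1.21 m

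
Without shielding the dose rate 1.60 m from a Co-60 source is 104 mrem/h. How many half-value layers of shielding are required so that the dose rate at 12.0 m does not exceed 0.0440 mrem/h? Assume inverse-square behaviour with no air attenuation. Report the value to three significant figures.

5.39 half-value layers

At 12.0 m, distance alone gives 104 × (1.60/12.0)² = 104 × 0.01778 = 1.849 mrem/h.
Further attenuation needed: 1.849/0.0440 = 42.02.
n = log₂(42.02) = 5.393 half-value layers.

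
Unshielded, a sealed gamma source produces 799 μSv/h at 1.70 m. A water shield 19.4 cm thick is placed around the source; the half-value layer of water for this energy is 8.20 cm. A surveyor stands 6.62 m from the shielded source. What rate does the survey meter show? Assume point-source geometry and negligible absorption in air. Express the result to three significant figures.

10.2 μSv/h

Distance alone: 799 × (1.70/6.62)² = 799 × 0.06594 = 52.69 μSv/h.
Shield: 19.4/8.20 = 2.366 half-value layers → attenuation 2^(−2.366) = 0.1940.
Combined: 52.69 × 0.1940 = 10.22 μSv/h.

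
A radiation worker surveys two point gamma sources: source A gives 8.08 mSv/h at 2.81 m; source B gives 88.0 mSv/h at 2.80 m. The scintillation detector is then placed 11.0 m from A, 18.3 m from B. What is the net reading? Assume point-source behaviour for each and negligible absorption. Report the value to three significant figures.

2.59 mSv/h

By superposition, sum each source's inverse-square contribution:
A: 8.08 × (2.81/11.0)² = 0.5273 mSv/h
B: 88.0 × (2.80/18.3)² = 2.060 mSv/h
Total = 0.5273 + 2.060 = 2.587 mSv/h.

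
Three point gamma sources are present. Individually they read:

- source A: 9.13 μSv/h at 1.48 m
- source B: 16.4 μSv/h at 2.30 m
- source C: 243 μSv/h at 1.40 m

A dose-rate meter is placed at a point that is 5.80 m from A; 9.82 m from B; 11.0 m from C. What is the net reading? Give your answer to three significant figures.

5.43 μSv/h

By superposition, sum each source's inverse-square contribution:
A: 9.13 × (1.48/5.80)² = 0.5945 μSv/h
B: 16.4 × (2.30/9.82)² = 0.8997 μSv/h
C: 243 × (1.40/11.0)² = 3.936 μSv/h
Total = 0.5945 + 0.8997 + 3.936 = 5.430 μSv/h.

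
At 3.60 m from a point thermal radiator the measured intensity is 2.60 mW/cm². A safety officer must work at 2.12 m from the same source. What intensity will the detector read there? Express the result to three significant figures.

7.50 mW/cm²

Since intensity falls as 1/r², scaling from 3.60 m to 2.12 m:
2.60 × (3.60/2.12)² = 2.60 × 2.884 = 7.498 mW/cm².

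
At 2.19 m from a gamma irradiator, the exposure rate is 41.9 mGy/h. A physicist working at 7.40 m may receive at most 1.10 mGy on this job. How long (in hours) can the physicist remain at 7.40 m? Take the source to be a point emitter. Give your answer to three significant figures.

0.300 h

Intensity scales as (d₁/d₂)², so rate at 7.40 m:
41.9 × (2.19/7.40)² = 41.9 × 0.08758 = 3.670 mGy/h.
Stay time = 1.10 mGy ÷ 3.670 mGy/h = 0.2997 h.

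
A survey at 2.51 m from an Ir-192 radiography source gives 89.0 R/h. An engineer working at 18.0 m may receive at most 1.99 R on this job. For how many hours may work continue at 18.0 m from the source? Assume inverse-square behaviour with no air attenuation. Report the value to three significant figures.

Since intensity falls as 1/r², rate at 18.0 m:
(2.51/18.0)² = 0.01944, so 89.0 × 0.01944 = 1.730 R/h.
Stay time = 1.99 R ÷ 1.730 R/h = 1.150 h.

1.15 h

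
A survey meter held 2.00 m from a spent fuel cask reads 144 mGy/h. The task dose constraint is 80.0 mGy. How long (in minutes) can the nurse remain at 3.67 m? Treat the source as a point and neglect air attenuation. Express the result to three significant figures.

112 min

By the inverse-square law, rate at 3.67 m:
144 × (2.00/3.67)² = 144 × 0.2970 = 42.77 mGy/h.
Stay time = 80.0 mGy ÷ 42.77 mGy/h = 1.870 h = 112.2 min.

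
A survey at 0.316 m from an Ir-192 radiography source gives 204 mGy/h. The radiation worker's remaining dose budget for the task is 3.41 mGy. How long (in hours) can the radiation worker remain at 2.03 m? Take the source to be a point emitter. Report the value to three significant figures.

Intensity scales as (d₁/d₂)², so rate at 2.03 m:
(0.316/2.03)² = 0.02423, so 204 × 0.02423 = 4.943 mGy/h.
Stay time = 3.41 mGy ÷ 4.943 mGy/h = 0.6899 h.

0.690 h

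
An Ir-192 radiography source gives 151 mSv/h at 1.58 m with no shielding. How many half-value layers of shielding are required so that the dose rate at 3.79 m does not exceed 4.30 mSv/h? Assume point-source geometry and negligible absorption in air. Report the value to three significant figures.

2.61 half-value layers

At 3.79 m, distance alone gives 151 × (1.58/3.79)² = 151 × 0.1738 = 26.24 mSv/h.
Further attenuation needed: 26.24/4.30 = 6.102.
n = log₂(6.102) = 2.609 half-value layers.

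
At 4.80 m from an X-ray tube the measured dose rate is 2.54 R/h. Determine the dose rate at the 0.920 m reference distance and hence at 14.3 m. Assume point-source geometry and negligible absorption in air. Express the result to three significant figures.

69.1 R/h; 0.286 R/h

Applying the 1/r² law,
At 0.920 m: 2.54 × (4.80/0.920)² = 2.54 × 27.22 = 69.14 R/h
At 14.3 m: 69.14 × (0.920/14.3)² = 69.14 × 0.004139 = 0.2862 R/h.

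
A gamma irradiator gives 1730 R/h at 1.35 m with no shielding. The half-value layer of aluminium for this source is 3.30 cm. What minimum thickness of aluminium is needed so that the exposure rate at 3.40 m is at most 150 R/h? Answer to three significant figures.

At 3.40 m, distance alone gives 1730 × (1.35/3.40)² = 1730 × 0.1577 = 272.8 R/h.
Further attenuation needed: 272.8/150 = 1.819.
n = log₂(1.819) = 0.8631 half-value layers.
Thickness = 0.8631 × 3.30 cm = 2.848 cm.

2.85 cm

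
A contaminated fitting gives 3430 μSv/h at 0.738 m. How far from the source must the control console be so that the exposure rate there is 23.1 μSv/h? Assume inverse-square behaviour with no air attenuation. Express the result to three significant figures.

Intensity scales as (d₁/d₂)², so d₂ = d₁·√(I₁/I₂).
I₁/I₂ = 3430/23.1 = 148.5, so d₂ = 0.738 × √148.5 = 8.993 m.

8.99 m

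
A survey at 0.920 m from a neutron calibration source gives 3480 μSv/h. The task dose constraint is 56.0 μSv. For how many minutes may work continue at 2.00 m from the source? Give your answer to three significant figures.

By the inverse-square law, rate at 2.00 m:
(0.920/2.00)² = 0.2116, so 3480 × 0.2116 = 736.4 μSv/h.
Stay time = 56.0 μSv ÷ 736.4 μSv/h = 0.07605 h = 4.563 min.

4.56 min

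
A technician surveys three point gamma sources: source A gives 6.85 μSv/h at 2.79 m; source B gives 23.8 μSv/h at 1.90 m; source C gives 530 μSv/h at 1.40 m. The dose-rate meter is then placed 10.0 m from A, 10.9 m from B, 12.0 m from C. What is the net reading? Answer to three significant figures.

8.47 μSv/h

By superposition, sum each source's inverse-square contribution:
A: 6.85 × (2.79/10.0)² = 0.5332 μSv/h
B: 23.8 × (1.90/10.9)² = 0.7232 μSv/h
C: 530 × (1.40/12.0)² = 7.214 μSv/h
Total = 0.5332 + 0.7232 + 7.214 = 8.470 μSv/h.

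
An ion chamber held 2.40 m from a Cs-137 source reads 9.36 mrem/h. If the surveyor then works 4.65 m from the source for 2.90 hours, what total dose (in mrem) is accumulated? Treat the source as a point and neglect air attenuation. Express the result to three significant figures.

7.23 mrem

Since intensity falls as 1/r², rate at 4.65 m:
(2.40/4.65)² = 0.2664, so 9.36 × 0.2664 = 2.494 mrem/h.
Dose = rate × time = 2.494 mrem/h × 2.900 h = 7.233 mrem.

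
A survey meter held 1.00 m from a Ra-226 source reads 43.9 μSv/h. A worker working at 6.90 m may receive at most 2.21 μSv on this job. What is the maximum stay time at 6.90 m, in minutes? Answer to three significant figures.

144 min

By the inverse-square law, rate at 6.90 m:
(1.00/6.90)² = 0.02100, so 43.9 × 0.02100 = 0.9219 μSv/h.
Stay time = 2.21 μSv ÷ 0.9219 μSv/h = 2.397 h = 143.8 min.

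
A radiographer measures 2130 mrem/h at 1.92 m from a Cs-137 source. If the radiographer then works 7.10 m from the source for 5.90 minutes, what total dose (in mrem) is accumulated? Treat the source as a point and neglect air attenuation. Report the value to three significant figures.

15.3 mrem

Applying the 1/r² law, rate at 7.10 m:
(1.92/7.10)² = 0.07313, so 2130 × 0.07313 = 155.8 mrem/h.
Dose = rate × time = 155.8 mrem/h × 0.09833 h = 15.32 mrem.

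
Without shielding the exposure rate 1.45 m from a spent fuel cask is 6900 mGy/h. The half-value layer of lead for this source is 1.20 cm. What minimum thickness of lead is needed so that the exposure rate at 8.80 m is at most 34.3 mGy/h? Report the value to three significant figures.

At 8.80 m, distance alone gives 6900 × (1.45/8.80)² = 6900 × 0.02715 = 187.3 mGy/h.
Further attenuation needed: 187.3/34.3 = 5.461.
n = log₂(5.461) = 2.449 half-value layers.
Thickness = 2.449 × 1.20 cm = 2.939 cm.

2.94 cm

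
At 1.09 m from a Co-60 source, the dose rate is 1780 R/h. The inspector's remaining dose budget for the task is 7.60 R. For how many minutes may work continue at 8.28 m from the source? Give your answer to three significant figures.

14.8 min

Using I₁d₁² = I₂d₂², rate at 8.28 m:
(1.09/8.28)² = 0.01733, so 1780 × 0.01733 = 30.85 R/h.
Stay time = 7.60 R ÷ 30.85 R/h = 0.2464 h = 14.78 min.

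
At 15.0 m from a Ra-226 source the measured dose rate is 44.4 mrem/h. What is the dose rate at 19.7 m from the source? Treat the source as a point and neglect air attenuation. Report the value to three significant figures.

25.7 mrem/h

Intensity scales as (d₁/d₂)², so scaling from 15.0 m to 19.7 m:
44.4 × (15.0/19.7)² = 44.4 × 0.5798 = 25.74 mrem/h.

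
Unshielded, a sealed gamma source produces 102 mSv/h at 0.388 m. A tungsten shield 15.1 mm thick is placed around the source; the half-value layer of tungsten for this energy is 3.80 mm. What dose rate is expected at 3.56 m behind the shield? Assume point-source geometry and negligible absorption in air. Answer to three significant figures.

Distance alone: (0.388/3.56)² = 0.01188, so 102 × 0.01188 = 1.212 mSv/h.
Shield: 15.1/3.80 = 3.974 half-value layers → attenuation 2^(−3.974) = 0.06364.
Combined: 1.212 × 0.06364 = 0.07713 mSv/h.

0.0771 mSv/h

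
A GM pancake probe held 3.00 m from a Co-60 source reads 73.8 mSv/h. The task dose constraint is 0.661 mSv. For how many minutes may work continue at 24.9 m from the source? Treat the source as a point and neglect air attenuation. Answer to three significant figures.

By the inverse-square law, rate at 24.9 m:
73.8 × (3.00/24.9)² = 73.8 × 0.01452 = 1.072 mSv/h.
Stay time = 0.661 mSv ÷ 1.072 mSv/h = 0.6166 h = 37.00 min.

37.0 min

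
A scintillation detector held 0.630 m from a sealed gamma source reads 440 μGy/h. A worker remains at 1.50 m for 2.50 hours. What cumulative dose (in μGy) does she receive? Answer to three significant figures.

194 μGy

Since intensity falls as 1/r², rate at 1.50 m:
(0.630/1.50)² = 0.1764, so 440 × 0.1764 = 77.62 μGy/h.
Dose = rate × time = 77.62 μGy/h × 2.500 h = 194.1 μGy.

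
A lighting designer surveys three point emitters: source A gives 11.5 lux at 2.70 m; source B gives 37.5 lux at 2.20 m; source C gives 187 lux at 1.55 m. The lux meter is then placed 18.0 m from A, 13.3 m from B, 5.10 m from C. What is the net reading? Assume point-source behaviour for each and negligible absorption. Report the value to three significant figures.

Each source contributes Iᵢ·(dᵢ/rᵢ)²; contributions add.
A: 11.5 × (2.70/18.0)² = 0.2588 lux
B: 37.5 × (2.20/13.3)² = 1.026 lux
C: 187 × (1.55/5.10)² = 17.27 lux
Total = 0.2588 + 1.026 + 17.27 = 18.55 lux.

18.6 lux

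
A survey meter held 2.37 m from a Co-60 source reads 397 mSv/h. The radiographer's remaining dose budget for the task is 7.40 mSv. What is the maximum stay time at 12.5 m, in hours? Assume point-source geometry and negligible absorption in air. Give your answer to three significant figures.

Since intensity falls as 1/r², rate at 12.5 m:
(2.37/12.5)² = 0.03595, so 397 × 0.03595 = 14.27 mSv/h.
Stay time = 7.40 mSv ÷ 14.27 mSv/h = 0.5186 h.

0.519 h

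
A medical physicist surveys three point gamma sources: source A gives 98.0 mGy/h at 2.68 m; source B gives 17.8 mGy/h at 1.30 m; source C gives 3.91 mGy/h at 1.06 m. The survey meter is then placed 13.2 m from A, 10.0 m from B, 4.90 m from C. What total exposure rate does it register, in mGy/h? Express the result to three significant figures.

4.52 mGy/h

Each source contributes Iᵢ·(dᵢ/rᵢ)²; contributions add.
A: 98.0 × (2.68/13.2)² = 4.040 mGy/h
B: 17.8 × (1.30/10.0)² = 0.3008 mGy/h
C: 3.91 × (1.06/4.90)² = 0.1830 mGy/h
Total = 4.040 + 0.3008 + 0.1830 = 4.524 mGy/h.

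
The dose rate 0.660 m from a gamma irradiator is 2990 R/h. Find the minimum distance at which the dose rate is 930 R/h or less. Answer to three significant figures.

1.18 m

Since intensity falls as 1/r², d₂ = d₁·√(I₁/I₂).
I₁/I₂ = 2990/930 = 3.215, so d₂ = 0.660 × √3.215 = 1.183 m.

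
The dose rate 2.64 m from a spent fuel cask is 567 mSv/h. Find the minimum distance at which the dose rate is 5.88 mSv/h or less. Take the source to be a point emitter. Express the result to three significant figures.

By the inverse-square law, d₂ = d₁·√(I₁/I₂).
I₁/I₂ = 567/5.88 = 96.43, so d₂ = 2.64 × √96.43 = 25.92 m.

25.9 m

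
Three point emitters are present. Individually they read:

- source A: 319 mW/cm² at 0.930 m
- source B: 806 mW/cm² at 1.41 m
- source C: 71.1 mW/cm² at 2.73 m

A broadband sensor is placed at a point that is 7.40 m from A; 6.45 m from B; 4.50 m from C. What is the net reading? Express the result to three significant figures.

69.7 mW/cm²

Each source contributes Iᵢ·(dᵢ/rᵢ)²; contributions add.
A: 319 × (0.930/7.40)² = 5.038 mW/cm²
B: 806 × (1.41/6.45)² = 38.52 mW/cm²
C: 71.1 × (2.73/4.50)² = 26.17 mW/cm²
Total = 5.038 + 38.52 + 26.17 = 69.73 mW/cm².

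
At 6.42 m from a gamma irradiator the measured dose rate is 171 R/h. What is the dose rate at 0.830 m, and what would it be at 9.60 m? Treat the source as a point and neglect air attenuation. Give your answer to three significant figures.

10200 R/h; 76.5 R/h

By the inverse-square law,
At 0.830 m: (6.42/0.830)² = 59.83, so 171 × 59.83 = 10230 R/h
At 9.60 m: (0.830/9.60)² = 0.007475, so 10230 × 0.007475 = 76.47 R/h.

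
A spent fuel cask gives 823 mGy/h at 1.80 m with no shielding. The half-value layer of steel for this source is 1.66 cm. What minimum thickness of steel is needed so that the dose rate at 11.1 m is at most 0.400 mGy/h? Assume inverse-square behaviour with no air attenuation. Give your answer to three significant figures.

At 11.1 m, distance alone gives 823 × (1.80/11.1)² = 823 × 0.02630 = 21.64 mGy/h.
Further attenuation needed: 21.64/0.400 = 54.10.
n = log₂(54.10) = 5.758 half-value layers.
Thickness = 5.758 × 1.66 cm = 9.558 cm.

9.56 cm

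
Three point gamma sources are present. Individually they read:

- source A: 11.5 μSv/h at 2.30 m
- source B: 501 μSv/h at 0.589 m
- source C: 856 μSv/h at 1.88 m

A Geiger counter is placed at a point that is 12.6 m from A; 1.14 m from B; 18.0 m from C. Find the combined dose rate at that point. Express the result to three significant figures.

By superposition, sum each source's inverse-square contribution:
A: 11.5 × (2.30/12.6)² = 0.3832 μSv/h
B: 501 × (0.589/1.14)² = 133.7 μSv/h
C: 856 × (1.88/18.0)² = 9.338 μSv/h
Total = 0.3832 + 133.7 + 9.338 = 143.4 μSv/h.

143 μSv/h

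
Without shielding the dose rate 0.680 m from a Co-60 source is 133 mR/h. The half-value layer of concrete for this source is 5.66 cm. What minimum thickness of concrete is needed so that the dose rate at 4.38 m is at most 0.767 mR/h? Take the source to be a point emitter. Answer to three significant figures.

11.7 cm

At 4.38 m, distance alone gives 133 × (0.680/4.38)² = 133 × 0.02410 = 3.205 mR/h.
Further attenuation needed: 3.205/0.767 = 4.179.
n = log₂(4.179) = 2.063 half-value layers.
Thickness = 2.063 × 5.66 cm = 11.68 cm.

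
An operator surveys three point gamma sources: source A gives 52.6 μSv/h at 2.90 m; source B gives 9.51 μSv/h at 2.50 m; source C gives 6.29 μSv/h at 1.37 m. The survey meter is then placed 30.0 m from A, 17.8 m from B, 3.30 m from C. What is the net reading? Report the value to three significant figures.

1.76 μSv/h

Each source contributes Iᵢ·(dᵢ/rᵢ)²; contributions add.
A: 52.6 × (2.90/30.0)² = 0.4915 μSv/h
B: 9.51 × (2.50/17.8)² = 0.1876 μSv/h
C: 6.29 × (1.37/3.30)² = 1.084 μSv/h
Total = 0.4915 + 0.1876 + 1.084 = 1.763 μSv/h.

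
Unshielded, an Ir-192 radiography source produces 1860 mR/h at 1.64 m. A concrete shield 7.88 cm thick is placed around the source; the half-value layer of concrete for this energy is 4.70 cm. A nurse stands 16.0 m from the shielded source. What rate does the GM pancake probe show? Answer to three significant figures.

Distance alone: 1860 × (1.64/16.0)² = 1860 × 0.01051 = 19.55 mR/h.
Shield: 7.88/4.70 = 1.677 half-value layers → attenuation 2^(−1.677) = 0.3127.
Combined: 19.55 × 0.3127 = 6.113 mR/h.

6.11 mR/h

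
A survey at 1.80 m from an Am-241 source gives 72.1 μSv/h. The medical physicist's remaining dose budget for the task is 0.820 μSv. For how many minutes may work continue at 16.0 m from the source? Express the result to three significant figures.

Since intensity falls as 1/r², rate at 16.0 m:
72.1 × (1.80/16.0)² = 72.1 × 0.01266 = 0.9128 μSv/h.
Stay time = 0.820 μSv ÷ 0.9128 μSv/h = 0.8983 h = 53.90 min.

53.9 min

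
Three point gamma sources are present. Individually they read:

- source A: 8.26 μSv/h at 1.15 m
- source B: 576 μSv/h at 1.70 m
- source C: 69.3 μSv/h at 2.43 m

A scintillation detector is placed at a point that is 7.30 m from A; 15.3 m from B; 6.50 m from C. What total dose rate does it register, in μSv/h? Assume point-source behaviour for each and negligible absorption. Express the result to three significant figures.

17.0 μSv/h

Each source contributes Iᵢ·(dᵢ/rᵢ)²; contributions add.
A: 8.26 × (1.15/7.30)² = 0.2050 μSv/h
B: 576 × (1.70/15.3)² = 7.111 μSv/h
C: 69.3 × (2.43/6.50)² = 9.685 μSv/h
Total = 0.2050 + 7.111 + 9.685 = 17.00 μSv/h.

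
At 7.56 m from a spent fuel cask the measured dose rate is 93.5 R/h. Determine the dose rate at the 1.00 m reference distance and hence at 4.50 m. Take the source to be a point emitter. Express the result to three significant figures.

5340 R/h; 264 R/h

Using I₁d₁² = I₂d₂²,
At 1.00 m: 93.5 × (7.56/1.00)² = 93.5 × 57.15 = 5344 R/h
At 4.50 m: (1.00/4.50)² = 0.04938, so 5344 × 0.04938 = 263.9 R/h.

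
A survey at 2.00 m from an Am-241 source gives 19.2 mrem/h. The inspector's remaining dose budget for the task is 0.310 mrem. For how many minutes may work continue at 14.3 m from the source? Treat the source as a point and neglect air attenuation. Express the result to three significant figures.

By the inverse-square law, rate at 14.3 m:
19.2 × (2.00/14.3)² = 19.2 × 0.01956 = 0.3756 mrem/h.
Stay time = 0.310 mrem ÷ 0.3756 mrem/h = 0.8253 h = 49.52 min.

49.5 min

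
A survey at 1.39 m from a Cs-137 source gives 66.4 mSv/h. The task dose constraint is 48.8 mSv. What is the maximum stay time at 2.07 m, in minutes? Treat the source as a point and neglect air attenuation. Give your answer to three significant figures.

Since intensity falls as 1/r², rate at 2.07 m:
(1.39/2.07)² = 0.4509, so 66.4 × 0.4509 = 29.94 mSv/h.
Stay time = 48.8 mSv ÷ 29.94 mSv/h = 1.630 h = 97.80 min.

97.8 min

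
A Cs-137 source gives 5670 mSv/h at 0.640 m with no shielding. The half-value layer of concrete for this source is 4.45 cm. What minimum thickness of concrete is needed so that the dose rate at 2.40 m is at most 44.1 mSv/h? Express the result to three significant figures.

14.2 cm

At 2.40 m, distance alone gives 5670 × (0.640/2.40)² = 5670 × 0.07111 = 403.2 mSv/h.
Further attenuation needed: 403.2/44.1 = 9.143.
n = log₂(9.143) = 3.193 half-value layers.
Thickness = 3.193 × 4.45 cm = 14.21 cm.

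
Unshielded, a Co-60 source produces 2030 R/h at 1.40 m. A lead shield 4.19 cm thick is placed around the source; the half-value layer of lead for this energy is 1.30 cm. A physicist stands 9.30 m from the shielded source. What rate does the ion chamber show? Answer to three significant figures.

Distance alone: 2030 × (1.40/9.30)² = 2030 × 0.02266 = 46.00 R/h.
Shield: 4.19/1.30 = 3.223 half-value layers → attenuation 2^(−3.223) = 0.1071.
Combined: 46.00 × 0.1071 = 4.927 R/h.

4.93 R/h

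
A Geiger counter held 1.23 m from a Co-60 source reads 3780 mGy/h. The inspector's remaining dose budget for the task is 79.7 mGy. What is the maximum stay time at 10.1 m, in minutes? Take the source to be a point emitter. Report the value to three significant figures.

Intensity scales as (d₁/d₂)², so rate at 10.1 m:
(1.23/10.1)² = 0.01483, so 3780 × 0.01483 = 56.06 mGy/h.
Stay time = 79.7 mGy ÷ 56.06 mGy/h = 1.422 h = 85.32 min.

85.3 min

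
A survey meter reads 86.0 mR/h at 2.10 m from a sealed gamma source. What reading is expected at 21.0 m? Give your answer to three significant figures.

Intensity scales as (d₁/d₂)², so the rate at 21.0 m is
(2.10/21.0)² = 0.01000, so 86.0 × 0.01000 = 0.8600 mR/h.

0.860 mR/h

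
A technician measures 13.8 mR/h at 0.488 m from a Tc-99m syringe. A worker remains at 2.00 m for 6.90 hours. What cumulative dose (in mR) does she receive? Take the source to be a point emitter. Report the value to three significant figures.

5.67 mR

By the inverse-square law, rate at 2.00 m:
13.8 × (0.488/2.00)² = 13.8 × 0.05954 = 0.8217 mR/h.
Dose = rate × time = 0.8217 mR/h × 6.900 h = 5.670 mR.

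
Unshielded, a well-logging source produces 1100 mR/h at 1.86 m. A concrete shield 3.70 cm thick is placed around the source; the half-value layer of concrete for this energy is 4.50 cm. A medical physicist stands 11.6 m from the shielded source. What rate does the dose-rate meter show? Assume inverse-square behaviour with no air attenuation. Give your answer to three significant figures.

16.0 mR/h

Distance alone: 1100 × (1.86/11.6)² = 1100 × 0.02571 = 28.28 mR/h.
Shield: 3.70/4.50 = 0.8222 half-value layers → attenuation 2^(−0.8222) = 0.5656.
Combined: 28.28 × 0.5656 = 16.00 mR/h.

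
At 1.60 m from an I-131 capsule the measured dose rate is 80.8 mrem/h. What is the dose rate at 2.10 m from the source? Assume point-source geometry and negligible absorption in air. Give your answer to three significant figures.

46.9 mrem/h

Since intensity falls as 1/r², scaling from 1.60 m to 2.10 m:
(1.60/2.10)² = 0.5805, so 80.8 × 0.5805 = 46.90 mrem/h.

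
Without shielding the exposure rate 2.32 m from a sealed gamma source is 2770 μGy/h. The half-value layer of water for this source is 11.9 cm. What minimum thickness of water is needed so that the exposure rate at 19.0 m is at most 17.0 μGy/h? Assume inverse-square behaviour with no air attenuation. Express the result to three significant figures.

At 19.0 m, distance alone gives (2.32/19.0)² = 0.01491, so 2770 × 0.01491 = 41.30 μGy/h.
Further attenuation needed: 41.30/17.0 = 2.429.
n = log₂(2.429) = 1.280 half-value layers.
Thickness = 1.280 × 11.9 cm = 15.23 cm.

15.2 cm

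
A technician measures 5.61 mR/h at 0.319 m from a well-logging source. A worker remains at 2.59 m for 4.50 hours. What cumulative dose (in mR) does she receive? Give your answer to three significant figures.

Intensity scales as (d₁/d₂)², so rate at 2.59 m:
5.61 × (0.319/2.59)² = 5.61 × 0.01517 = 0.08510 mR/h.
Dose = rate × time = 0.08510 mR/h × 4.500 h = 0.3829 mR.

0.383 mR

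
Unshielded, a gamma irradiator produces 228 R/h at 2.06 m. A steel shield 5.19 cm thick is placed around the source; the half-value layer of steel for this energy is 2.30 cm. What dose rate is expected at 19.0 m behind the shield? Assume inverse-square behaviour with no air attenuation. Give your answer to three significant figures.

Distance alone: 228 × (2.06/19.0)² = 228 × 0.01176 = 2.681 R/h.
Shield: 5.19/2.30 = 2.257 half-value layers → attenuation 2^(−2.257) = 0.2092.
Combined: 2.681 × 0.2092 = 0.5609 R/h.

0.561 R/h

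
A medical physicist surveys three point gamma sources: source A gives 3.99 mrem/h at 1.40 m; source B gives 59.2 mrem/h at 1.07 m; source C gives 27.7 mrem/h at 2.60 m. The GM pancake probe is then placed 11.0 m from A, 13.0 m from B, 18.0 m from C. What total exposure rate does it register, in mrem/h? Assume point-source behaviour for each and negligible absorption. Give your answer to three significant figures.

1.04 mrem/h

Each source contributes Iᵢ·(dᵢ/rᵢ)²; contributions add.
A: 3.99 × (1.40/11.0)² = 0.06463 mrem/h
B: 59.2 × (1.07/13.0)² = 0.4011 mrem/h
C: 27.7 × (2.60/18.0)² = 0.5779 mrem/h
Total = 0.06463 + 0.4011 + 0.5779 = 1.044 mrem/h.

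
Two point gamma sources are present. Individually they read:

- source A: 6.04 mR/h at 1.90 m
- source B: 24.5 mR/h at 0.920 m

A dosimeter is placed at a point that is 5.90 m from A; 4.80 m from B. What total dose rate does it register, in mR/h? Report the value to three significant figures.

1.53 mR/h

Each source contributes Iᵢ·(dᵢ/rᵢ)²; contributions add.
A: 6.04 × (1.90/5.90)² = 0.6264 mR/h
B: 24.5 × (0.920/4.80)² = 0.9000 mR/h
Total = 0.6264 + 0.9000 = 1.526 mR/h.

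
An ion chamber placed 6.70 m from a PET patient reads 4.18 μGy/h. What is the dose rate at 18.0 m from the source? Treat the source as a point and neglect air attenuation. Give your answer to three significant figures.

0.579 μGy/h

By the inverse-square law, scaling from 6.70 m to 18.0 m:
4.18 × (6.70/18.0)² = 4.18 × 0.1385 = 0.5789 μGy/h.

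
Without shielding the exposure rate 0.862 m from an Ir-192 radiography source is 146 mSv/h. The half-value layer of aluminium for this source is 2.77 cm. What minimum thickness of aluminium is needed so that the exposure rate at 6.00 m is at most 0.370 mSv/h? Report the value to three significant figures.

8.38 cm

At 6.00 m, distance alone gives 146 × (0.862/6.00)² = 146 × 0.02064 = 3.013 mSv/h.
Further attenuation needed: 3.013/0.370 = 8.143.
n = log₂(8.143) = 3.026 half-value layers.
Thickness = 3.026 × 2.77 cm = 8.382 cm.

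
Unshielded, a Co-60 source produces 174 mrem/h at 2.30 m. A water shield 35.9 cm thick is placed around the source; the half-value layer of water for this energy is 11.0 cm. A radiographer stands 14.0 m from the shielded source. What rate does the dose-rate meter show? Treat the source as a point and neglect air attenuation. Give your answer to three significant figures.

Distance alone: 174 × (2.30/14.0)² = 174 × 0.02699 = 4.696 mrem/h.
Shield: 35.9/11.0 = 3.264 half-value layers → attenuation 2^(−3.264) = 0.1041.
Combined: 4.696 × 0.1041 = 0.4889 mrem/h.

0.489 mrem/h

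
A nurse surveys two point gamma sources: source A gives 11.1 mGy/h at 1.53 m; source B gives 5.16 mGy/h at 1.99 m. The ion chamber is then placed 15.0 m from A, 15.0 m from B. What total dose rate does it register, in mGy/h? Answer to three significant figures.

By superposition, sum each source's inverse-square contribution:
A: 11.1 × (1.53/15.0)² = 0.1155 mGy/h
B: 5.16 × (1.99/15.0)² = 0.09082 mGy/h
Total = 0.1155 + 0.09082 = 0.2063 mGy/h.

0.206 mGy/h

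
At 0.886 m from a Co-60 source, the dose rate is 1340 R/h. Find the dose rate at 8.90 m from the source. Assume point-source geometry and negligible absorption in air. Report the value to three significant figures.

Since intensity falls as 1/r², the rate at 8.90 m is
(0.886/8.90)² = 0.009910, so 1340 × 0.009910 = 13.28 R/h.

13.3 R/h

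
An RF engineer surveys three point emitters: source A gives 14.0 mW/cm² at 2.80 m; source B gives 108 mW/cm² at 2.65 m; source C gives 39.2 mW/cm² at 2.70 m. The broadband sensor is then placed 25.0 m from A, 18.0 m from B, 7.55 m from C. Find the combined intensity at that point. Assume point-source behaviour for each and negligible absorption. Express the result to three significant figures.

7.53 mW/cm²

Each source contributes Iᵢ·(dᵢ/rᵢ)²; contributions add.
A: 14.0 × (2.80/25.0)² = 0.1756 mW/cm²
B: 108 × (2.65/18.0)² = 2.341 mW/cm²
C: 39.2 × (2.70/7.55)² = 5.013 mW/cm²
Total = 0.1756 + 2.341 + 5.013 = 7.530 mW/cm².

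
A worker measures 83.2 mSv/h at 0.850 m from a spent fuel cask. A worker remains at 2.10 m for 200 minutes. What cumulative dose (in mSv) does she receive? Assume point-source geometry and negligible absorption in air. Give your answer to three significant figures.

Intensity scales as (d₁/d₂)², so rate at 2.10 m:
83.2 × (0.850/2.10)² = 83.2 × 0.1638 = 13.63 mSv/h.
Dose = rate × time = 13.63 mSv/h × 3.333 h = 45.43 mSv.

45.4 mSv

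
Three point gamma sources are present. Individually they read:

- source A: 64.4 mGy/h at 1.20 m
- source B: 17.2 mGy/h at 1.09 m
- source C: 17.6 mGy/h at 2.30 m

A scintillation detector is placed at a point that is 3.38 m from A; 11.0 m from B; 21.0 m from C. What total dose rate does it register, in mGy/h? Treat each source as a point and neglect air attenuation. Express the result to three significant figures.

By superposition, sum each source's inverse-square contribution:
A: 64.4 × (1.20/3.38)² = 8.117 mGy/h
B: 17.2 × (1.09/11.0)² = 0.1689 mGy/h
C: 17.6 × (2.30/21.0)² = 0.2111 mGy/h
Total = 8.117 + 0.1689 + 0.2111 = 8.497 mGy/h.

8.50 mGy/h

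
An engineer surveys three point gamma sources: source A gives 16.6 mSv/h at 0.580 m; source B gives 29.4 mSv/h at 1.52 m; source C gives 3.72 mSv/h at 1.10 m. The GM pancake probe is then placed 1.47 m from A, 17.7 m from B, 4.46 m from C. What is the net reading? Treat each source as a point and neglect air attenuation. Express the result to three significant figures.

3.03 mSv/h

By superposition, sum each source's inverse-square contribution:
A: 16.6 × (0.580/1.47)² = 2.584 mSv/h
B: 29.4 × (1.52/17.7)² = 0.2168 mSv/h
C: 3.72 × (1.10/4.46)² = 0.2263 mSv/h
Total = 2.584 + 0.2168 + 0.2263 = 3.027 mSv/h.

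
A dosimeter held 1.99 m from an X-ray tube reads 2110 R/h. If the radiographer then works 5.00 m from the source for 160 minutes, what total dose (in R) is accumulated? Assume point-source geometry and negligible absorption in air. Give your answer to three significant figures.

891 R

By the inverse-square law, rate at 5.00 m:
2110 × (1.99/5.00)² = 2110 × 0.1584 = 334.2 R/h.
Dose = rate × time = 334.2 R/h × 2.667 h = 891.3 R.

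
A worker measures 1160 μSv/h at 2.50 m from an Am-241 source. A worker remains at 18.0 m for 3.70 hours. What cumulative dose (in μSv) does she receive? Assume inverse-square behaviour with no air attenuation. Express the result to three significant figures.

Using I₁d₁² = I₂d₂², rate at 18.0 m:
1160 × (2.50/18.0)² = 1160 × 0.01929 = 22.38 μSv/h.
Dose = rate × time = 22.38 μSv/h × 3.700 h = 82.81 μSv.

82.8 μSv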